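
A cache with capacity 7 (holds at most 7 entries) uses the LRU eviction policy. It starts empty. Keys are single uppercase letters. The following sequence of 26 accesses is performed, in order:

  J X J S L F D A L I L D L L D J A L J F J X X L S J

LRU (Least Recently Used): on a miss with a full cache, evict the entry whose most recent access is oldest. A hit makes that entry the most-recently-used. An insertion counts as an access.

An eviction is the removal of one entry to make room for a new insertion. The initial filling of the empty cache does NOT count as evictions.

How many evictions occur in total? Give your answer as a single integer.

LRU simulation (capacity=7):
  1. access J: MISS. Cache (LRU->MRU): [J]
  2. access X: MISS. Cache (LRU->MRU): [J X]
  3. access J: HIT. Cache (LRU->MRU): [X J]
  4. access S: MISS. Cache (LRU->MRU): [X J S]
  5. access L: MISS. Cache (LRU->MRU): [X J S L]
  6. access F: MISS. Cache (LRU->MRU): [X J S L F]
  7. access D: MISS. Cache (LRU->MRU): [X J S L F D]
  8. access A: MISS. Cache (LRU->MRU): [X J S L F D A]
  9. access L: HIT. Cache (LRU->MRU): [X J S F D A L]
  10. access I: MISS, evict X. Cache (LRU->MRU): [J S F D A L I]
  11. access L: HIT. Cache (LRU->MRU): [J S F D A I L]
  12. access D: HIT. Cache (LRU->MRU): [J S F A I L D]
  13. access L: HIT. Cache (LRU->MRU): [J S F A I D L]
  14. access L: HIT. Cache (LRU->MRU): [J S F A I D L]
  15. access D: HIT. Cache (LRU->MRU): [J S F A I L D]
  16. access J: HIT. Cache (LRU->MRU): [S F A I L D J]
  17. access A: HIT. Cache (LRU->MRU): [S F I L D J A]
  18. access L: HIT. Cache (LRU->MRU): [S F I D J A L]
  19. access J: HIT. Cache (LRU->MRU): [S F I D A L J]
  20. access F: HIT. Cache (LRU->MRU): [S I D A L J F]
  21. access J: HIT. Cache (LRU->MRU): [S I D A L F J]
  22. access X: MISS, evict S. Cache (LRU->MRU): [I D A L F J X]
  23. access X: HIT. Cache (LRU->MRU): [I D A L F J X]
  24. access L: HIT. Cache (LRU->MRU): [I D A F J X L]
  25. access S: MISS, evict I. Cache (LRU->MRU): [D A F J X L S]
  26. access J: HIT. Cache (LRU->MRU): [D A F X L S J]
Total: 16 hits, 10 misses, 3 evictions

Answer: 3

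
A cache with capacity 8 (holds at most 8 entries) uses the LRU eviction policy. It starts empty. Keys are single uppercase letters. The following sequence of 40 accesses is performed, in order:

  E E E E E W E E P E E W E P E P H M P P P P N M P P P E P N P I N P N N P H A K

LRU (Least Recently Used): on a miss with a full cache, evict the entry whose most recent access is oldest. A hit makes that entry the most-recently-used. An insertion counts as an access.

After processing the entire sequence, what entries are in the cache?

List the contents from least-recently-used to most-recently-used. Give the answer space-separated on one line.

Answer: M E I N P H A K

Derivation:
LRU simulation (capacity=8):
  1. access E: MISS. Cache (LRU->MRU): [E]
  2. access E: HIT. Cache (LRU->MRU): [E]
  3. access E: HIT. Cache (LRU->MRU): [E]
  4. access E: HIT. Cache (LRU->MRU): [E]
  5. access E: HIT. Cache (LRU->MRU): [E]
  6. access W: MISS. Cache (LRU->MRU): [E W]
  7. access E: HIT. Cache (LRU->MRU): [W E]
  8. access E: HIT. Cache (LRU->MRU): [W E]
  9. access P: MISS. Cache (LRU->MRU): [W E P]
  10. access E: HIT. Cache (LRU->MRU): [W P E]
  11. access E: HIT. Cache (LRU->MRU): [W P E]
  12. access W: HIT. Cache (LRU->MRU): [P E W]
  13. access E: HIT. Cache (LRU->MRU): [P W E]
  14. access P: HIT. Cache (LRU->MRU): [W E P]
  15. access E: HIT. Cache (LRU->MRU): [W P E]
  16. access P: HIT. Cache (LRU->MRU): [W E P]
  17. access H: MISS. Cache (LRU->MRU): [W E P H]
  18. access M: MISS. Cache (LRU->MRU): [W E P H M]
  19. access P: HIT. Cache (LRU->MRU): [W E H M P]
  20. access P: HIT. Cache (LRU->MRU): [W E H M P]
  21. access P: HIT. Cache (LRU->MRU): [W E H M P]
  22. access P: HIT. Cache (LRU->MRU): [W E H M P]
  23. access N: MISS. Cache (LRU->MRU): [W E H M P N]
  24. access M: HIT. Cache (LRU->MRU): [W E H P N M]
  25. access P: HIT. Cache (LRU->MRU): [W E H N M P]
  26. access P: HIT. Cache (LRU->MRU): [W E H N M P]
  27. access P: HIT. Cache (LRU->MRU): [W E H N M P]
  28. access E: HIT. Cache (LRU->MRU): [W H N M P E]
  29. access P: HIT. Cache (LRU->MRU): [W H N M E P]
  30. access N: HIT. Cache (LRU->MRU): [W H M E P N]
  31. access P: HIT. Cache (LRU->MRU): [W H M E N P]
  32. access I: MISS. Cache (LRU->MRU): [W H M E N P I]
  33. access N: HIT. Cache (LRU->MRU): [W H M E P I N]
  34. access P: HIT. Cache (LRU->MRU): [W H M E I N P]
  35. access N: HIT. Cache (LRU->MRU): [W H M E I P N]
  36. access N: HIT. Cache (LRU->MRU): [W H M E I P N]
  37. access P: HIT. Cache (LRU->MRU): [W H M E I N P]
  38. access H: HIT. Cache (LRU->MRU): [W M E I N P H]
  39. access A: MISS. Cache (LRU->MRU): [W M E I N P H A]
  40. access K: MISS, evict W. Cache (LRU->MRU): [M E I N P H A K]
Total: 31 hits, 9 misses, 1 evictions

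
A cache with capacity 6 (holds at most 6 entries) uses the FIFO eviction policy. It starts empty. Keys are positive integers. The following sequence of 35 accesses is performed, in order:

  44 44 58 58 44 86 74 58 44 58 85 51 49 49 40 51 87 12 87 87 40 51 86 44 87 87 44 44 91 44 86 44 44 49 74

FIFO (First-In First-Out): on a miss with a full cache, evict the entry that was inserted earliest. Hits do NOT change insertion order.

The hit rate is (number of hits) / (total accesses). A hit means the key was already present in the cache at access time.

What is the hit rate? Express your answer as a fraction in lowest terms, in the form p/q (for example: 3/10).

Answer: 4/7

Derivation:
FIFO simulation (capacity=6):
  1. access 44: MISS. Cache (old->new): [44]
  2. access 44: HIT. Cache (old->new): [44]
  3. access 58: MISS. Cache (old->new): [44 58]
  4. access 58: HIT. Cache (old->new): [44 58]
  5. access 44: HIT. Cache (old->new): [44 58]
  6. access 86: MISS. Cache (old->new): [44 58 86]
  7. access 74: MISS. Cache (old->new): [44 58 86 74]
  8. access 58: HIT. Cache (old->new): [44 58 86 74]
  9. access 44: HIT. Cache (old->new): [44 58 86 74]
  10. access 58: HIT. Cache (old->new): [44 58 86 74]
  11. access 85: MISS. Cache (old->new): [44 58 86 74 85]
  12. access 51: MISS. Cache (old->new): [44 58 86 74 85 51]
  13. access 49: MISS, evict 44. Cache (old->new): [58 86 74 85 51 49]
  14. access 49: HIT. Cache (old->new): [58 86 74 85 51 49]
  15. access 40: MISS, evict 58. Cache (old->new): [86 74 85 51 49 40]
  16. access 51: HIT. Cache (old->new): [86 74 85 51 49 40]
  17. access 87: MISS, evict 86. Cache (old->new): [74 85 51 49 40 87]
  18. access 12: MISS, evict 74. Cache (old->new): [85 51 49 40 87 12]
  19. access 87: HIT. Cache (old->new): [85 51 49 40 87 12]
  20. access 87: HIT. Cache (old->new): [85 51 49 40 87 12]
  21. access 40: HIT. Cache (old->new): [85 51 49 40 87 12]
  22. access 51: HIT. Cache (old->new): [85 51 49 40 87 12]
  23. access 86: MISS, evict 85. Cache (old->new): [51 49 40 87 12 86]
  24. access 44: MISS, evict 51. Cache (old->new): [49 40 87 12 86 44]
  25. access 87: HIT. Cache (old->new): [49 40 87 12 86 44]
  26. access 87: HIT. Cache (old->new): [49 40 87 12 86 44]
  27. access 44: HIT. Cache (old->new): [49 40 87 12 86 44]
  28. access 44: HIT. Cache (old->new): [49 40 87 12 86 44]
  29. access 91: MISS, evict 49. Cache (old->new): [40 87 12 86 44 91]
  30. access 44: HIT. Cache (old->new): [40 87 12 86 44 91]
  31. access 86: HIT. Cache (old->new): [40 87 12 86 44 91]
  32. access 44: HIT. Cache (old->new): [40 87 12 86 44 91]
  33. access 44: HIT. Cache (old->new): [40 87 12 86 44 91]
  34. access 49: MISS, evict 40. Cache (old->new): [87 12 86 44 91 49]
  35. access 74: MISS, evict 87. Cache (old->new): [12 86 44 91 49 74]
Total: 20 hits, 15 misses, 9 evictions

Hit rate = 20/35 = 4/7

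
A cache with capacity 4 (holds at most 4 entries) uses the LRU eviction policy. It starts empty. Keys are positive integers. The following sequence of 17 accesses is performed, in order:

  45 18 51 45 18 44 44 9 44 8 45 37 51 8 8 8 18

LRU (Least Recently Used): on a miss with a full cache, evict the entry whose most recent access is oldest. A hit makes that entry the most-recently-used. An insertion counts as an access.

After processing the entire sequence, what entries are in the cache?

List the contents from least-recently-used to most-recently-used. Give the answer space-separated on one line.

Answer: 37 51 8 18

Derivation:
LRU simulation (capacity=4):
  1. access 45: MISS. Cache (LRU->MRU): [45]
  2. access 18: MISS. Cache (LRU->MRU): [45 18]
  3. access 51: MISS. Cache (LRU->MRU): [45 18 51]
  4. access 45: HIT. Cache (LRU->MRU): [18 51 45]
  5. access 18: HIT. Cache (LRU->MRU): [51 45 18]
  6. access 44: MISS. Cache (LRU->MRU): [51 45 18 44]
  7. access 44: HIT. Cache (LRU->MRU): [51 45 18 44]
  8. access 9: MISS, evict 51. Cache (LRU->MRU): [45 18 44 9]
  9. access 44: HIT. Cache (LRU->MRU): [45 18 9 44]
  10. access 8: MISS, evict 45. Cache (LRU->MRU): [18 9 44 8]
  11. access 45: MISS, evict 18. Cache (LRU->MRU): [9 44 8 45]
  12. access 37: MISS, evict 9. Cache (LRU->MRU): [44 8 45 37]
  13. access 51: MISS, evict 44. Cache (LRU->MRU): [8 45 37 51]
  14. access 8: HIT. Cache (LRU->MRU): [45 37 51 8]
  15. access 8: HIT. Cache (LRU->MRU): [45 37 51 8]
  16. access 8: HIT. Cache (LRU->MRU): [45 37 51 8]
  17. access 18: MISS, evict 45. Cache (LRU->MRU): [37 51 8 18]
Total: 7 hits, 10 misses, 6 evictions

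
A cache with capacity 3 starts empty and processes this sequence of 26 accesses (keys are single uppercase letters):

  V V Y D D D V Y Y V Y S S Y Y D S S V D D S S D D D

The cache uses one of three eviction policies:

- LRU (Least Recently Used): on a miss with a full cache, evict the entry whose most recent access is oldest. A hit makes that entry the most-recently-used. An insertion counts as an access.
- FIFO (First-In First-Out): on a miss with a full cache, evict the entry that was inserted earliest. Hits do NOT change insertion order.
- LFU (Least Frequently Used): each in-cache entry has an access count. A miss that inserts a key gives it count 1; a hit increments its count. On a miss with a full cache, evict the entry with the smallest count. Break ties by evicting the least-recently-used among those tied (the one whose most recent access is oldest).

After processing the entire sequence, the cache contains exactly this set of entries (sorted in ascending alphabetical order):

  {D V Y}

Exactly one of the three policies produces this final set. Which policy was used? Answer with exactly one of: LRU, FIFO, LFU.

Simulating under each policy and comparing final sets:
  LRU: final set = {D S V} -> differs
  FIFO: final set = {D S V} -> differs
  LFU: final set = {D V Y} -> MATCHES target
Only LFU produces the target set.

Answer: LFU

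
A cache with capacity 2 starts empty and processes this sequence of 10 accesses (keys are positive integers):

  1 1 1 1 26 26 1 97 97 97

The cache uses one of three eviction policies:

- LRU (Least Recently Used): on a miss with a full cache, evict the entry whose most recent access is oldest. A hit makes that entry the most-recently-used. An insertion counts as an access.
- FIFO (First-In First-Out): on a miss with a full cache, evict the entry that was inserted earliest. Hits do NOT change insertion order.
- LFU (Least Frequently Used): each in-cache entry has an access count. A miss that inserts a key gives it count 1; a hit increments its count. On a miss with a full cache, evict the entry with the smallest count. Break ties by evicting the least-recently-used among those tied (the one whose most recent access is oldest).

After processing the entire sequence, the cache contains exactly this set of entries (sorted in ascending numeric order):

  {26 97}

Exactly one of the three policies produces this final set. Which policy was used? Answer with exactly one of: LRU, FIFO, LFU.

Answer: FIFO

Derivation:
Simulating under each policy and comparing final sets:
  LRU: final set = {1 97} -> differs
  FIFO: final set = {26 97} -> MATCHES target
  LFU: final set = {1 97} -> differs
Only FIFO produces the target set.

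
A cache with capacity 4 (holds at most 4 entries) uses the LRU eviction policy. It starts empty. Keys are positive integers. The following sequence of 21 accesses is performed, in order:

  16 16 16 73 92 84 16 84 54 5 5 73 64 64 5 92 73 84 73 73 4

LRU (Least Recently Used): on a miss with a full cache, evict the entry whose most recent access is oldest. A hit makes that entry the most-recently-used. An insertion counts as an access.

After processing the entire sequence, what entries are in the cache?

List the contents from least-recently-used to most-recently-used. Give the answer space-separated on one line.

Answer: 92 84 73 4

Derivation:
LRU simulation (capacity=4):
  1. access 16: MISS. Cache (LRU->MRU): [16]
  2. access 16: HIT. Cache (LRU->MRU): [16]
  3. access 16: HIT. Cache (LRU->MRU): [16]
  4. access 73: MISS. Cache (LRU->MRU): [16 73]
  5. access 92: MISS. Cache (LRU->MRU): [16 73 92]
  6. access 84: MISS. Cache (LRU->MRU): [16 73 92 84]
  7. access 16: HIT. Cache (LRU->MRU): [73 92 84 16]
  8. access 84: HIT. Cache (LRU->MRU): [73 92 16 84]
  9. access 54: MISS, evict 73. Cache (LRU->MRU): [92 16 84 54]
  10. access 5: MISS, evict 92. Cache (LRU->MRU): [16 84 54 5]
  11. access 5: HIT. Cache (LRU->MRU): [16 84 54 5]
  12. access 73: MISS, evict 16. Cache (LRU->MRU): [84 54 5 73]
  13. access 64: MISS, evict 84. Cache (LRU->MRU): [54 5 73 64]
  14. access 64: HIT. Cache (LRU->MRU): [54 5 73 64]
  15. access 5: HIT. Cache (LRU->MRU): [54 73 64 5]
  16. access 92: MISS, evict 54. Cache (LRU->MRU): [73 64 5 92]
  17. access 73: HIT. Cache (LRU->MRU): [64 5 92 73]
  18. access 84: MISS, evict 64. Cache (LRU->MRU): [5 92 73 84]
  19. access 73: HIT. Cache (LRU->MRU): [5 92 84 73]
  20. access 73: HIT. Cache (LRU->MRU): [5 92 84 73]
  21. access 4: MISS, evict 5. Cache (LRU->MRU): [92 84 73 4]
Total: 10 hits, 11 misses, 7 evictions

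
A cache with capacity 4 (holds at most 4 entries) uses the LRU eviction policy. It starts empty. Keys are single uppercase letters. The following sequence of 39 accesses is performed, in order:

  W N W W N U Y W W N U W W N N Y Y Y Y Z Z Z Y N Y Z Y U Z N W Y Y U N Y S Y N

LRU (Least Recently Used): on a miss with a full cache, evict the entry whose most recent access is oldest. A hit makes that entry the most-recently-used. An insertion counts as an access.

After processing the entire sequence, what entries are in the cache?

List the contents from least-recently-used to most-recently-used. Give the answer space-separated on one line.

LRU simulation (capacity=4):
  1. access W: MISS. Cache (LRU->MRU): [W]
  2. access N: MISS. Cache (LRU->MRU): [W N]
  3. access W: HIT. Cache (LRU->MRU): [N W]
  4. access W: HIT. Cache (LRU->MRU): [N W]
  5. access N: HIT. Cache (LRU->MRU): [W N]
  6. access U: MISS. Cache (LRU->MRU): [W N U]
  7. access Y: MISS. Cache (LRU->MRU): [W N U Y]
  8. access W: HIT. Cache (LRU->MRU): [N U Y W]
  9. access W: HIT. Cache (LRU->MRU): [N U Y W]
  10. access N: HIT. Cache (LRU->MRU): [U Y W N]
  11. access U: HIT. Cache (LRU->MRU): [Y W N U]
  12. access W: HIT. Cache (LRU->MRU): [Y N U W]
  13. access W: HIT. Cache (LRU->MRU): [Y N U W]
  14. access N: HIT. Cache (LRU->MRU): [Y U W N]
  15. access N: HIT. Cache (LRU->MRU): [Y U W N]
  16. access Y: HIT. Cache (LRU->MRU): [U W N Y]
  17. access Y: HIT. Cache (LRU->MRU): [U W N Y]
  18. access Y: HIT. Cache (LRU->MRU): [U W N Y]
  19. access Y: HIT. Cache (LRU->MRU): [U W N Y]
  20. access Z: MISS, evict U. Cache (LRU->MRU): [W N Y Z]
  21. access Z: HIT. Cache (LRU->MRU): [W N Y Z]
  22. access Z: HIT. Cache (LRU->MRU): [W N Y Z]
  23. access Y: HIT. Cache (LRU->MRU): [W N Z Y]
  24. access N: HIT. Cache (LRU->MRU): [W Z Y N]
  25. access Y: HIT. Cache (LRU->MRU): [W Z N Y]
  26. access Z: HIT. Cache (LRU->MRU): [W N Y Z]
  27. access Y: HIT. Cache (LRU->MRU): [W N Z Y]
  28. access U: MISS, evict W. Cache (LRU->MRU): [N Z Y U]
  29. access Z: HIT. Cache (LRU->MRU): [N Y U Z]
  30. access N: HIT. Cache (LRU->MRU): [Y U Z N]
  31. access W: MISS, evict Y. Cache (LRU->MRU): [U Z N W]
  32. access Y: MISS, evict U. Cache (LRU->MRU): [Z N W Y]
  33. access Y: HIT. Cache (LRU->MRU): [Z N W Y]
  34. access U: MISS, evict Z. Cache (LRU->MRU): [N W Y U]
  35. access N: HIT. Cache (LRU->MRU): [W Y U N]
  36. access Y: HIT. Cache (LRU->MRU): [W U N Y]
  37. access S: MISS, evict W. Cache (LRU->MRU): [U N Y S]
  38. access Y: HIT. Cache (LRU->MRU): [U N S Y]
  39. access N: HIT. Cache (LRU->MRU): [U S Y N]
Total: 29 hits, 10 misses, 6 evictions

Answer: U S Y N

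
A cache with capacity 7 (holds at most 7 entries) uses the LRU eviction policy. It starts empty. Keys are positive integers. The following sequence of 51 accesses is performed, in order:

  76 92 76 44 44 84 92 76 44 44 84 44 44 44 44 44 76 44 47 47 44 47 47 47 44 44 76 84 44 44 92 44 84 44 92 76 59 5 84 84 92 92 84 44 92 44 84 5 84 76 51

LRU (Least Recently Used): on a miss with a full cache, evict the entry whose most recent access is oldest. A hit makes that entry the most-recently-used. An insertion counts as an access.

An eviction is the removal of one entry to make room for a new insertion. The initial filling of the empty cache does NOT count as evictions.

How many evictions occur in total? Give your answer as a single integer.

LRU simulation (capacity=7):
  1. access 76: MISS. Cache (LRU->MRU): [76]
  2. access 92: MISS. Cache (LRU->MRU): [76 92]
  3. access 76: HIT. Cache (LRU->MRU): [92 76]
  4. access 44: MISS. Cache (LRU->MRU): [92 76 44]
  5. access 44: HIT. Cache (LRU->MRU): [92 76 44]
  6. access 84: MISS. Cache (LRU->MRU): [92 76 44 84]
  7. access 92: HIT. Cache (LRU->MRU): [76 44 84 92]
  8. access 76: HIT. Cache (LRU->MRU): [44 84 92 76]
  9. access 44: HIT. Cache (LRU->MRU): [84 92 76 44]
  10. access 44: HIT. Cache (LRU->MRU): [84 92 76 44]
  11. access 84: HIT. Cache (LRU->MRU): [92 76 44 84]
  12. access 44: HIT. Cache (LRU->MRU): [92 76 84 44]
  13. access 44: HIT. Cache (LRU->MRU): [92 76 84 44]
  14. access 44: HIT. Cache (LRU->MRU): [92 76 84 44]
  15. access 44: HIT. Cache (LRU->MRU): [92 76 84 44]
  16. access 44: HIT. Cache (LRU->MRU): [92 76 84 44]
  17. access 76: HIT. Cache (LRU->MRU): [92 84 44 76]
  18. access 44: HIT. Cache (LRU->MRU): [92 84 76 44]
  19. access 47: MISS. Cache (LRU->MRU): [92 84 76 44 47]
  20. access 47: HIT. Cache (LRU->MRU): [92 84 76 44 47]
  21. access 44: HIT. Cache (LRU->MRU): [92 84 76 47 44]
  22. access 47: HIT. Cache (LRU->MRU): [92 84 76 44 47]
  23. access 47: HIT. Cache (LRU->MRU): [92 84 76 44 47]
  24. access 47: HIT. Cache (LRU->MRU): [92 84 76 44 47]
  25. access 44: HIT. Cache (LRU->MRU): [92 84 76 47 44]
  26. access 44: HIT. Cache (LRU->MRU): [92 84 76 47 44]
  27. access 76: HIT. Cache (LRU->MRU): [92 84 47 44 76]
  28. access 84: HIT. Cache (LRU->MRU): [92 47 44 76 84]
  29. access 44: HIT. Cache (LRU->MRU): [92 47 76 84 44]
  30. access 44: HIT. Cache (LRU->MRU): [92 47 76 84 44]
  31. access 92: HIT. Cache (LRU->MRU): [47 76 84 44 92]
  32. access 44: HIT. Cache (LRU->MRU): [47 76 84 92 44]
  33. access 84: HIT. Cache (LRU->MRU): [47 76 92 44 84]
  34. access 44: HIT. Cache (LRU->MRU): [47 76 92 84 44]
  35. access 92: HIT. Cache (LRU->MRU): [47 76 84 44 92]
  36. access 76: HIT. Cache (LRU->MRU): [47 84 44 92 76]
  37. access 59: MISS. Cache (LRU->MRU): [47 84 44 92 76 59]
  38. access 5: MISS. Cache (LRU->MRU): [47 84 44 92 76 59 5]
  39. access 84: HIT. Cache (LRU->MRU): [47 44 92 76 59 5 84]
  40. access 84: HIT. Cache (LRU->MRU): [47 44 92 76 59 5 84]
  41. access 92: HIT. Cache (LRU->MRU): [47 44 76 59 5 84 92]
  42. access 92: HIT. Cache (LRU->MRU): [47 44 76 59 5 84 92]
  43. access 84: HIT. Cache (LRU->MRU): [47 44 76 59 5 92 84]
  44. access 44: HIT. Cache (LRU->MRU): [47 76 59 5 92 84 44]
  45. access 92: HIT. Cache (LRU->MRU): [47 76 59 5 84 44 92]
  46. access 44: HIT. Cache (LRU->MRU): [47 76 59 5 84 92 44]
  47. access 84: HIT. Cache (LRU->MRU): [47 76 59 5 92 44 84]
  48. access 5: HIT. Cache (LRU->MRU): [47 76 59 92 44 84 5]
  49. access 84: HIT. Cache (LRU->MRU): [47 76 59 92 44 5 84]
  50. access 76: HIT. Cache (LRU->MRU): [47 59 92 44 5 84 76]
  51. access 51: MISS, evict 47. Cache (LRU->MRU): [59 92 44 5 84 76 51]
Total: 43 hits, 8 misses, 1 evictions

Answer: 1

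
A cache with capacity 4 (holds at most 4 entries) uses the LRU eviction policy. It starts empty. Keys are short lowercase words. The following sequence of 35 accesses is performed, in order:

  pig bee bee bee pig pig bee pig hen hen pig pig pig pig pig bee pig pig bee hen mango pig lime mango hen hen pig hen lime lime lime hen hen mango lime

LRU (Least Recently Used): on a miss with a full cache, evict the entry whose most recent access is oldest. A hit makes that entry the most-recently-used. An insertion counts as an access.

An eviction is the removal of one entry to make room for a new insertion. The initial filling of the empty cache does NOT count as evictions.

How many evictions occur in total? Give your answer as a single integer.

LRU simulation (capacity=4):
  1. access pig: MISS. Cache (LRU->MRU): [pig]
  2. access bee: MISS. Cache (LRU->MRU): [pig bee]
  3. access bee: HIT. Cache (LRU->MRU): [pig bee]
  4. access bee: HIT. Cache (LRU->MRU): [pig bee]
  5. access pig: HIT. Cache (LRU->MRU): [bee pig]
  6. access pig: HIT. Cache (LRU->MRU): [bee pig]
  7. access bee: HIT. Cache (LRU->MRU): [pig bee]
  8. access pig: HIT. Cache (LRU->MRU): [bee pig]
  9. access hen: MISS. Cache (LRU->MRU): [bee pig hen]
  10. access hen: HIT. Cache (LRU->MRU): [bee pig hen]
  11. access pig: HIT. Cache (LRU->MRU): [bee hen pig]
  12. access pig: HIT. Cache (LRU->MRU): [bee hen pig]
  13. access pig: HIT. Cache (LRU->MRU): [bee hen pig]
  14. access pig: HIT. Cache (LRU->MRU): [bee hen pig]
  15. access pig: HIT. Cache (LRU->MRU): [bee hen pig]
  16. access bee: HIT. Cache (LRU->MRU): [hen pig bee]
  17. access pig: HIT. Cache (LRU->MRU): [hen bee pig]
  18. access pig: HIT. Cache (LRU->MRU): [hen bee pig]
  19. access bee: HIT. Cache (LRU->MRU): [hen pig bee]
  20. access hen: HIT. Cache (LRU->MRU): [pig bee hen]
  21. access mango: MISS. Cache (LRU->MRU): [pig bee hen mango]
  22. access pig: HIT. Cache (LRU->MRU): [bee hen mango pig]
  23. access lime: MISS, evict bee. Cache (LRU->MRU): [hen mango pig lime]
  24. access mango: HIT. Cache (LRU->MRU): [hen pig lime mango]
  25. access hen: HIT. Cache (LRU->MRU): [pig lime mango hen]
  26. access hen: HIT. Cache (LRU->MRU): [pig lime mango hen]
  27. access pig: HIT. Cache (LRU->MRU): [lime mango hen pig]
  28. access hen: HIT. Cache (LRU->MRU): [lime mango pig hen]
  29. access lime: HIT. Cache (LRU->MRU): [mango pig hen lime]
  30. access lime: HIT. Cache (LRU->MRU): [mango pig hen lime]
  31. access lime: HIT. Cache (LRU->MRU): [mango pig hen lime]
  32. access hen: HIT. Cache (LRU->MRU): [mango pig lime hen]
  33. access hen: HIT. Cache (LRU->MRU): [mango pig lime hen]
  34. access mango: HIT. Cache (LRU->MRU): [pig lime hen mango]
  35. access lime: HIT. Cache (LRU->MRU): [pig hen mango lime]
Total: 30 hits, 5 misses, 1 evictions

Answer: 1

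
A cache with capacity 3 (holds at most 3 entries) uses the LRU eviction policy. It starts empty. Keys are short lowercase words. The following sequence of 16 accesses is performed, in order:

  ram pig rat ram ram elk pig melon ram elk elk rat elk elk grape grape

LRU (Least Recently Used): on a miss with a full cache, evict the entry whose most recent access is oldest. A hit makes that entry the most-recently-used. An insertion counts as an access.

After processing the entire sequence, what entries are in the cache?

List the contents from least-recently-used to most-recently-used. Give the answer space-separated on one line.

Answer: rat elk grape

Derivation:
LRU simulation (capacity=3):
  1. access ram: MISS. Cache (LRU->MRU): [ram]
  2. access pig: MISS. Cache (LRU->MRU): [ram pig]
  3. access rat: MISS. Cache (LRU->MRU): [ram pig rat]
  4. access ram: HIT. Cache (LRU->MRU): [pig rat ram]
  5. access ram: HIT. Cache (LRU->MRU): [pig rat ram]
  6. access elk: MISS, evict pig. Cache (LRU->MRU): [rat ram elk]
  7. access pig: MISS, evict rat. Cache (LRU->MRU): [ram elk pig]
  8. access melon: MISS, evict ram. Cache (LRU->MRU): [elk pig melon]
  9. access ram: MISS, evict elk. Cache (LRU->MRU): [pig melon ram]
  10. access elk: MISS, evict pig. Cache (LRU->MRU): [melon ram elk]
  11. access elk: HIT. Cache (LRU->MRU): [melon ram elk]
  12. access rat: MISS, evict melon. Cache (LRU->MRU): [ram elk rat]
  13. access elk: HIT. Cache (LRU->MRU): [ram rat elk]
  14. access elk: HIT. Cache (LRU->MRU): [ram rat elk]
  15. access grape: MISS, evict ram. Cache (LRU->MRU): [rat elk grape]
  16. access grape: HIT. Cache (LRU->MRU): [rat elk grape]
Total: 6 hits, 10 misses, 7 evictions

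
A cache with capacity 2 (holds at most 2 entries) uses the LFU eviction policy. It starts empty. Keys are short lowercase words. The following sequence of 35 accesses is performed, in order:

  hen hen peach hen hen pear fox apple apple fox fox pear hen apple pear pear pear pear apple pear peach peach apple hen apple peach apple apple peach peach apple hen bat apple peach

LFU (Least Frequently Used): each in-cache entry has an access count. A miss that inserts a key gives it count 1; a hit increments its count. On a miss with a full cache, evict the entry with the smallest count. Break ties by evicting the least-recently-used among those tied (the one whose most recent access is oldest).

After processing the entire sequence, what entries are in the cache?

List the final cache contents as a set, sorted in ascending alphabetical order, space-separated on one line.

Answer: hen peach

Derivation:
LFU simulation (capacity=2):
  1. access hen: MISS. Cache: [hen(c=1)]
  2. access hen: HIT, count now 2. Cache: [hen(c=2)]
  3. access peach: MISS. Cache: [peach(c=1) hen(c=2)]
  4. access hen: HIT, count now 3. Cache: [peach(c=1) hen(c=3)]
  5. access hen: HIT, count now 4. Cache: [peach(c=1) hen(c=4)]
  6. access pear: MISS, evict peach(c=1). Cache: [pear(c=1) hen(c=4)]
  7. access fox: MISS, evict pear(c=1). Cache: [fox(c=1) hen(c=4)]
  8. access apple: MISS, evict fox(c=1). Cache: [apple(c=1) hen(c=4)]
  9. access apple: HIT, count now 2. Cache: [apple(c=2) hen(c=4)]
  10. access fox: MISS, evict apple(c=2). Cache: [fox(c=1) hen(c=4)]
  11. access fox: HIT, count now 2. Cache: [fox(c=2) hen(c=4)]
  12. access pear: MISS, evict fox(c=2). Cache: [pear(c=1) hen(c=4)]
  13. access hen: HIT, count now 5. Cache: [pear(c=1) hen(c=5)]
  14. access apple: MISS, evict pear(c=1). Cache: [apple(c=1) hen(c=5)]
  15. access pear: MISS, evict apple(c=1). Cache: [pear(c=1) hen(c=5)]
  16. access pear: HIT, count now 2. Cache: [pear(c=2) hen(c=5)]
  17. access pear: HIT, count now 3. Cache: [pear(c=3) hen(c=5)]
  18. access pear: HIT, count now 4. Cache: [pear(c=4) hen(c=5)]
  19. access apple: MISS, evict pear(c=4). Cache: [apple(c=1) hen(c=5)]
  20. access pear: MISS, evict apple(c=1). Cache: [pear(c=1) hen(c=5)]
  21. access peach: MISS, evict pear(c=1). Cache: [peach(c=1) hen(c=5)]
  22. access peach: HIT, count now 2. Cache: [peach(c=2) hen(c=5)]
  23. access apple: MISS, evict peach(c=2). Cache: [apple(c=1) hen(c=5)]
  24. access hen: HIT, count now 6. Cache: [apple(c=1) hen(c=6)]
  25. access apple: HIT, count now 2. Cache: [apple(c=2) hen(c=6)]
  26. access peach: MISS, evict apple(c=2). Cache: [peach(c=1) hen(c=6)]
  27. access apple: MISS, evict peach(c=1). Cache: [apple(c=1) hen(c=6)]
  28. access apple: HIT, count now 2. Cache: [apple(c=2) hen(c=6)]
  29. access peach: MISS, evict apple(c=2). Cache: [peach(c=1) hen(c=6)]
  30. access peach: HIT, count now 2. Cache: [peach(c=2) hen(c=6)]
  31. access apple: MISS, evict peach(c=2). Cache: [apple(c=1) hen(c=6)]
  32. access hen: HIT, count now 7. Cache: [apple(c=1) hen(c=7)]
  33. access bat: MISS, evict apple(c=1). Cache: [bat(c=1) hen(c=7)]
  34. access apple: MISS, evict bat(c=1). Cache: [apple(c=1) hen(c=7)]
  35. access peach: MISS, evict apple(c=1). Cache: [peach(c=1) hen(c=7)]
Total: 15 hits, 20 misses, 18 evictions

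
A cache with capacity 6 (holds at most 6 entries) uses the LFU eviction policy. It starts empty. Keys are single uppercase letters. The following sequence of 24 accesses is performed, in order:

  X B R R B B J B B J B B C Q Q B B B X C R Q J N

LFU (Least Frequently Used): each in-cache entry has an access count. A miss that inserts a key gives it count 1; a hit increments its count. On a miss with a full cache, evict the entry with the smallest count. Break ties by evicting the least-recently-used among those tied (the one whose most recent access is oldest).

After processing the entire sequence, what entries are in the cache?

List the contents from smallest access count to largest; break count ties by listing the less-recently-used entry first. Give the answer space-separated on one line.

LFU simulation (capacity=6):
  1. access X: MISS. Cache: [X(c=1)]
  2. access B: MISS. Cache: [X(c=1) B(c=1)]
  3. access R: MISS. Cache: [X(c=1) B(c=1) R(c=1)]
  4. access R: HIT, count now 2. Cache: [X(c=1) B(c=1) R(c=2)]
  5. access B: HIT, count now 2. Cache: [X(c=1) R(c=2) B(c=2)]
  6. access B: HIT, count now 3. Cache: [X(c=1) R(c=2) B(c=3)]
  7. access J: MISS. Cache: [X(c=1) J(c=1) R(c=2) B(c=3)]
  8. access B: HIT, count now 4. Cache: [X(c=1) J(c=1) R(c=2) B(c=4)]
  9. access B: HIT, count now 5. Cache: [X(c=1) J(c=1) R(c=2) B(c=5)]
  10. access J: HIT, count now 2. Cache: [X(c=1) R(c=2) J(c=2) B(c=5)]
  11. access B: HIT, count now 6. Cache: [X(c=1) R(c=2) J(c=2) B(c=6)]
  12. access B: HIT, count now 7. Cache: [X(c=1) R(c=2) J(c=2) B(c=7)]
  13. access C: MISS. Cache: [X(c=1) C(c=1) R(c=2) J(c=2) B(c=7)]
  14. access Q: MISS. Cache: [X(c=1) C(c=1) Q(c=1) R(c=2) J(c=2) B(c=7)]
  15. access Q: HIT, count now 2. Cache: [X(c=1) C(c=1) R(c=2) J(c=2) Q(c=2) B(c=7)]
  16. access B: HIT, count now 8. Cache: [X(c=1) C(c=1) R(c=2) J(c=2) Q(c=2) B(c=8)]
  17. access B: HIT, count now 9. Cache: [X(c=1) C(c=1) R(c=2) J(c=2) Q(c=2) B(c=9)]
  18. access B: HIT, count now 10. Cache: [X(c=1) C(c=1) R(c=2) J(c=2) Q(c=2) B(c=10)]
  19. access X: HIT, count now 2. Cache: [C(c=1) R(c=2) J(c=2) Q(c=2) X(c=2) B(c=10)]
  20. access C: HIT, count now 2. Cache: [R(c=2) J(c=2) Q(c=2) X(c=2) C(c=2) B(c=10)]
  21. access R: HIT, count now 3. Cache: [J(c=2) Q(c=2) X(c=2) C(c=2) R(c=3) B(c=10)]
  22. access Q: HIT, count now 3. Cache: [J(c=2) X(c=2) C(c=2) R(c=3) Q(c=3) B(c=10)]
  23. access J: HIT, count now 3. Cache: [X(c=2) C(c=2) R(c=3) Q(c=3) J(c=3) B(c=10)]
  24. access N: MISS, evict X(c=2). Cache: [N(c=1) C(c=2) R(c=3) Q(c=3) J(c=3) B(c=10)]
Total: 17 hits, 7 misses, 1 evictions

Answer: N C R Q J B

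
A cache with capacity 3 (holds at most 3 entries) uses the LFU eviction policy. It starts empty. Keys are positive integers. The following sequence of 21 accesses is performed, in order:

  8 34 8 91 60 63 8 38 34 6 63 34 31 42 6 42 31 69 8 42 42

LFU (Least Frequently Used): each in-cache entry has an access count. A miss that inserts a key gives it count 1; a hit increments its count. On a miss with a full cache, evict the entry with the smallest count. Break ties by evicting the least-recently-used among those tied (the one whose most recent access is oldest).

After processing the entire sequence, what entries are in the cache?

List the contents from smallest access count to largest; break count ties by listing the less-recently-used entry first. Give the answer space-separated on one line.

LFU simulation (capacity=3):
  1. access 8: MISS. Cache: [8(c=1)]
  2. access 34: MISS. Cache: [8(c=1) 34(c=1)]
  3. access 8: HIT, count now 2. Cache: [34(c=1) 8(c=2)]
  4. access 91: MISS. Cache: [34(c=1) 91(c=1) 8(c=2)]
  5. access 60: MISS, evict 34(c=1). Cache: [91(c=1) 60(c=1) 8(c=2)]
  6. access 63: MISS, evict 91(c=1). Cache: [60(c=1) 63(c=1) 8(c=2)]
  7. access 8: HIT, count now 3. Cache: [60(c=1) 63(c=1) 8(c=3)]
  8. access 38: MISS, evict 60(c=1). Cache: [63(c=1) 38(c=1) 8(c=3)]
  9. access 34: MISS, evict 63(c=1). Cache: [38(c=1) 34(c=1) 8(c=3)]
  10. access 6: MISS, evict 38(c=1). Cache: [34(c=1) 6(c=1) 8(c=3)]
  11. access 63: MISS, evict 34(c=1). Cache: [6(c=1) 63(c=1) 8(c=3)]
  12. access 34: MISS, evict 6(c=1). Cache: [63(c=1) 34(c=1) 8(c=3)]
  13. access 31: MISS, evict 63(c=1). Cache: [34(c=1) 31(c=1) 8(c=3)]
  14. access 42: MISS, evict 34(c=1). Cache: [31(c=1) 42(c=1) 8(c=3)]
  15. access 6: MISS, evict 31(c=1). Cache: [42(c=1) 6(c=1) 8(c=3)]
  16. access 42: HIT, count now 2. Cache: [6(c=1) 42(c=2) 8(c=3)]
  17. access 31: MISS, evict 6(c=1). Cache: [31(c=1) 42(c=2) 8(c=3)]
  18. access 69: MISS, evict 31(c=1). Cache: [69(c=1) 42(c=2) 8(c=3)]
  19. access 8: HIT, count now 4. Cache: [69(c=1) 42(c=2) 8(c=4)]
  20. access 42: HIT, count now 3. Cache: [69(c=1) 42(c=3) 8(c=4)]
  21. access 42: HIT, count now 4. Cache: [69(c=1) 8(c=4) 42(c=4)]
Total: 6 hits, 15 misses, 12 evictions

Answer: 69 8 42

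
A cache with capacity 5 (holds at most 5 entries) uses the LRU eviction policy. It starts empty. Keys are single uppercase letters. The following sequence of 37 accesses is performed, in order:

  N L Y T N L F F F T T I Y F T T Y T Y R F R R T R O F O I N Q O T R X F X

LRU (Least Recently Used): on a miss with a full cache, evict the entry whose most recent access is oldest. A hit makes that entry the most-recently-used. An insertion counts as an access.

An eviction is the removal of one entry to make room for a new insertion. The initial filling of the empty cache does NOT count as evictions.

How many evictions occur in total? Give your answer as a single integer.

Answer: 11

Derivation:
LRU simulation (capacity=5):
  1. access N: MISS. Cache (LRU->MRU): [N]
  2. access L: MISS. Cache (LRU->MRU): [N L]
  3. access Y: MISS. Cache (LRU->MRU): [N L Y]
  4. access T: MISS. Cache (LRU->MRU): [N L Y T]
  5. access N: HIT. Cache (LRU->MRU): [L Y T N]
  6. access L: HIT. Cache (LRU->MRU): [Y T N L]
  7. access F: MISS. Cache (LRU->MRU): [Y T N L F]
  8. access F: HIT. Cache (LRU->MRU): [Y T N L F]
  9. access F: HIT. Cache (LRU->MRU): [Y T N L F]
  10. access T: HIT. Cache (LRU->MRU): [Y N L F T]
  11. access T: HIT. Cache (LRU->MRU): [Y N L F T]
  12. access I: MISS, evict Y. Cache (LRU->MRU): [N L F T I]
  13. access Y: MISS, evict N. Cache (LRU->MRU): [L F T I Y]
  14. access F: HIT. Cache (LRU->MRU): [L T I Y F]
  15. access T: HIT. Cache (LRU->MRU): [L I Y F T]
  16. access T: HIT. Cache (LRU->MRU): [L I Y F T]
  17. access Y: HIT. Cache (LRU->MRU): [L I F T Y]
  18. access T: HIT. Cache (LRU->MRU): [L I F Y T]
  19. access Y: HIT. Cache (LRU->MRU): [L I F T Y]
  20. access R: MISS, evict L. Cache (LRU->MRU): [I F T Y R]
  21. access F: HIT. Cache (LRU->MRU): [I T Y R F]
  22. access R: HIT. Cache (LRU->MRU): [I T Y F R]
  23. access R: HIT. Cache (LRU->MRU): [I T Y F R]
  24. access T: HIT. Cache (LRU->MRU): [I Y F R T]
  25. access R: HIT. Cache (LRU->MRU): [I Y F T R]
  26. access O: MISS, evict I. Cache (LRU->MRU): [Y F T R O]
  27. access F: HIT. Cache (LRU->MRU): [Y T R O F]
  28. access O: HIT. Cache (LRU->MRU): [Y T R F O]
  29. access I: MISS, evict Y. Cache (LRU->MRU): [T R F O I]
  30. access N: MISS, evict T. Cache (LRU->MRU): [R F O I N]
  31. access Q: MISS, evict R. Cache (LRU->MRU): [F O I N Q]
  32. access O: HIT. Cache (LRU->MRU): [F I N Q O]
  33. access T: MISS, evict F. Cache (LRU->MRU): [I N Q O T]
  34. access R: MISS, evict I. Cache (LRU->MRU): [N Q O T R]
  35. access X: MISS, evict N. Cache (LRU->MRU): [Q O T R X]
  36. access F: MISS, evict Q. Cache (LRU->MRU): [O T R X F]
  37. access X: HIT. Cache (LRU->MRU): [O T R F X]
Total: 21 hits, 16 misses, 11 evictions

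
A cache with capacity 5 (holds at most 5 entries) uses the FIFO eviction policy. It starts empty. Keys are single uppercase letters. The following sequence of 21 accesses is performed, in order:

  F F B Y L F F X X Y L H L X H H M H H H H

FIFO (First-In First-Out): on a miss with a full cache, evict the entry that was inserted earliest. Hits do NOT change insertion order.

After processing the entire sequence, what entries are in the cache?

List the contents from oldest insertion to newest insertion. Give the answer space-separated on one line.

FIFO simulation (capacity=5):
  1. access F: MISS. Cache (old->new): [F]
  2. access F: HIT. Cache (old->new): [F]
  3. access B: MISS. Cache (old->new): [F B]
  4. access Y: MISS. Cache (old->new): [F B Y]
  5. access L: MISS. Cache (old->new): [F B Y L]
  6. access F: HIT. Cache (old->new): [F B Y L]
  7. access F: HIT. Cache (old->new): [F B Y L]
  8. access X: MISS. Cache (old->new): [F B Y L X]
  9. access X: HIT. Cache (old->new): [F B Y L X]
  10. access Y: HIT. Cache (old->new): [F B Y L X]
  11. access L: HIT. Cache (old->new): [F B Y L X]
  12. access H: MISS, evict F. Cache (old->new): [B Y L X H]
  13. access L: HIT. Cache (old->new): [B Y L X H]
  14. access X: HIT. Cache (old->new): [B Y L X H]
  15. access H: HIT. Cache (old->new): [B Y L X H]
  16. access H: HIT. Cache (old->new): [B Y L X H]
  17. access M: MISS, evict B. Cache (old->new): [Y L X H M]
  18. access H: HIT. Cache (old->new): [Y L X H M]
  19. access H: HIT. Cache (old->new): [Y L X H M]
  20. access H: HIT. Cache (old->new): [Y L X H M]
  21. access H: HIT. Cache (old->new): [Y L X H M]
Total: 14 hits, 7 misses, 2 evictions

Answer: Y L X H M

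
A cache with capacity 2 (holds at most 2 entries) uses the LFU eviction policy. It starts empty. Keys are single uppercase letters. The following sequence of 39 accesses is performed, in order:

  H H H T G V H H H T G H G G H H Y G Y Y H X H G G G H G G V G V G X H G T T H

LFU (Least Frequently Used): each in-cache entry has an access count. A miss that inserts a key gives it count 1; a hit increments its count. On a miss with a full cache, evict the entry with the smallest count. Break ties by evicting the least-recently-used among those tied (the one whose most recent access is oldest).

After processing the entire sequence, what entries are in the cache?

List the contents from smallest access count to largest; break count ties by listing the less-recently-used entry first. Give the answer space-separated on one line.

Answer: T H

Derivation:
LFU simulation (capacity=2):
  1. access H: MISS. Cache: [H(c=1)]
  2. access H: HIT, count now 2. Cache: [H(c=2)]
  3. access H: HIT, count now 3. Cache: [H(c=3)]
  4. access T: MISS. Cache: [T(c=1) H(c=3)]
  5. access G: MISS, evict T(c=1). Cache: [G(c=1) H(c=3)]
  6. access V: MISS, evict G(c=1). Cache: [V(c=1) H(c=3)]
  7. access H: HIT, count now 4. Cache: [V(c=1) H(c=4)]
  8. access H: HIT, count now 5. Cache: [V(c=1) H(c=5)]
  9. access H: HIT, count now 6. Cache: [V(c=1) H(c=6)]
  10. access T: MISS, evict V(c=1). Cache: [T(c=1) H(c=6)]
  11. access G: MISS, evict T(c=1). Cache: [G(c=1) H(c=6)]
  12. access H: HIT, count now 7. Cache: [G(c=1) H(c=7)]
  13. access G: HIT, count now 2. Cache: [G(c=2) H(c=7)]
  14. access G: HIT, count now 3. Cache: [G(c=3) H(c=7)]
  15. access H: HIT, count now 8. Cache: [G(c=3) H(c=8)]
  16. access H: HIT, count now 9. Cache: [G(c=3) H(c=9)]
  17. access Y: MISS, evict G(c=3). Cache: [Y(c=1) H(c=9)]
  18. access G: MISS, evict Y(c=1). Cache: [G(c=1) H(c=9)]
  19. access Y: MISS, evict G(c=1). Cache: [Y(c=1) H(c=9)]
  20. access Y: HIT, count now 2. Cache: [Y(c=2) H(c=9)]
  21. access H: HIT, count now 10. Cache: [Y(c=2) H(c=10)]
  22. access X: MISS, evict Y(c=2). Cache: [X(c=1) H(c=10)]
  23. access H: HIT, count now 11. Cache: [X(c=1) H(c=11)]
  24. access G: MISS, evict X(c=1). Cache: [G(c=1) H(c=11)]
  25. access G: HIT, count now 2. Cache: [G(c=2) H(c=11)]
  26. access G: HIT, count now 3. Cache: [G(c=3) H(c=11)]
  27. access H: HIT, count now 12. Cache: [G(c=3) H(c=12)]
  28. access G: HIT, count now 4. Cache: [G(c=4) H(c=12)]
  29. access G: HIT, count now 5. Cache: [G(c=5) H(c=12)]
  30. access V: MISS, evict G(c=5). Cache: [V(c=1) H(c=12)]
  31. access G: MISS, evict V(c=1). Cache: [G(c=1) H(c=12)]
  32. access V: MISS, evict G(c=1). Cache: [V(c=1) H(c=12)]
  33. access G: MISS, evict V(c=1). Cache: [G(c=1) H(c=12)]
  34. access X: MISS, evict G(c=1). Cache: [X(c=1) H(c=12)]
  35. access H: HIT, count now 13. Cache: [X(c=1) H(c=13)]
  36. access G: MISS, evict X(c=1). Cache: [G(c=1) H(c=13)]
  37. access T: MISS, evict G(c=1). Cache: [T(c=1) H(c=13)]
  38. access T: HIT, count now 2. Cache: [T(c=2) H(c=13)]
  39. access H: HIT, count now 14. Cache: [T(c=2) H(c=14)]
Total: 21 hits, 18 misses, 16 evictions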